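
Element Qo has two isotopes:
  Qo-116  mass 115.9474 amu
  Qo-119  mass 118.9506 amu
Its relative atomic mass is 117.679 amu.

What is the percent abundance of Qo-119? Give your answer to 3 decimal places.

57.658%

With x = fraction of Qo-116 (so Qo-119 is 1 − x):
115.9474·x + 118.9506·(1 − x) = 117.679
(115.9474 − 118.9506)·x = 117.679 − 118.9506
x = -1.2716 / -3.0032 = 0.42342 → 42.342% Qo-116, 57.658% Qo-119.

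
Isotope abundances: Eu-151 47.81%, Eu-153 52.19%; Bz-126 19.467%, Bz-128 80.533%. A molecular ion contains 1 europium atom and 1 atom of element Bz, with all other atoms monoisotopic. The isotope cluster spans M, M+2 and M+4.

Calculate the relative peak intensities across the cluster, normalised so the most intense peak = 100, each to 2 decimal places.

19.13 : 100.00 : 86.37

Europium pattern (n=1): 0.4781 : 0.5219
Element Bz pattern (n=1): 0.19467 : 0.80533
Convolve the two distributions (both contribute in 2-u steps):
  M: 0.4781×0.19467 = 0.093072
  M+2: 0.4781×0.80533 + 0.5219×0.19467 = 0.486627
  M+4: 0.5219×0.80533 = 0.420302
Scale to base peak (0.486627) = 100: 19.13 : 100.00 : 86.37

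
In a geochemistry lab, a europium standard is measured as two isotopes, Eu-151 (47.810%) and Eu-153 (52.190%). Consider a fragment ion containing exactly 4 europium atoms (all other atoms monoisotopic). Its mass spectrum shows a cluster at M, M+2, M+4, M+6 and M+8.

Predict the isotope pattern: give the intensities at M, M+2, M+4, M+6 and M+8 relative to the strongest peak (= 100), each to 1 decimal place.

Each Eu atom is independently Eu-151 (p = 0.47810) or Eu-153 (q = 0.52190); the cluster is the binomial expansion (p + q)^4.
P(M) = 0.47810^4 = 0.052249
P(M+2) = 4 × 0.47810^3 × 0.52190^1 = 0.228141
P(M+4) = 6 × 0.47810^2 × 0.52190^2 = 0.373563
P(M+6) = 4 × 0.47810^1 × 0.52190^3 = 0.271857
P(M+8) = 0.52190^4 = 0.074191
The M+4 peak is largest (0.373563); scaling to 100 gives 14.0 : 61.1 : 100.0 : 72.8 : 19.9.

14.0 : 61.1 : 100.0 : 72.8 : 19.9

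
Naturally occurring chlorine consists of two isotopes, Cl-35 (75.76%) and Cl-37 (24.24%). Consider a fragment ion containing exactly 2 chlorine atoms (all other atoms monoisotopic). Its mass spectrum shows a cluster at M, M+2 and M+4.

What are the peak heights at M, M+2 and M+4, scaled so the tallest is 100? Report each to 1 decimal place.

100.0 : 64.0 : 10.2

Each Cl atom is independently Cl-35 (p = 0.7576) or Cl-37 (q = 0.2424); the cluster is the binomial expansion (p + q)^2.
P(M) = 0.7576^2 = 0.573958
P(M+2) = 2 × 0.7576^1 × 0.2424^1 = 0.367284
P(M+4) = 0.2424^2 = 0.058758
The M peak is largest (0.573958); scaling to 100 gives 100.0 : 64.0 : 10.2.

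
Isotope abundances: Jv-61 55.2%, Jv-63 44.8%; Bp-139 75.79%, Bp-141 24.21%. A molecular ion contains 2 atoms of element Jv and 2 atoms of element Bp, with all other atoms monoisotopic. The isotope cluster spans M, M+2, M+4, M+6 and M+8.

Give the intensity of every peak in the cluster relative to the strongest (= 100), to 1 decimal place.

Element Jv pattern (n=2): 0.304704 : 0.494592 : 0.200704
Element Bp pattern (n=2): 0.57441241 : 0.36697518 : 0.05861241
Convolve the two distributions (both contribute in 2-u steps):
  M: 0.304704×0.57441241 = 0.175026
  M+2: 0.304704×0.36697518 + 0.494592×0.57441241 = 0.395919
  M+4: 0.304704×0.05861241 + 0.494592×0.36697518 + 0.200704×0.57441241 = 0.314649
  M+6: 0.494592×0.05861241 + 0.200704×0.36697518 = 0.102643
  M+8: 0.200704×0.05861241 = 0.011764
Scale to base peak (0.395919) = 100: 44.2 : 100.0 : 79.5 : 25.9 : 3.0

44.2 : 100.0 : 79.5 : 25.9 : 3.0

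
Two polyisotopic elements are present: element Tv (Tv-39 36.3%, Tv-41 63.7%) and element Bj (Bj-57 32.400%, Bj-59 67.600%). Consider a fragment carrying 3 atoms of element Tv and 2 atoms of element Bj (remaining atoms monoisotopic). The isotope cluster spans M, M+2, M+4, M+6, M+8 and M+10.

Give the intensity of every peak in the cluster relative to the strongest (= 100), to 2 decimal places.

1.50 : 14.11 : 53.18 : 100.00 : 93.86 : 35.18

Element Tv pattern (n=3): 0.04783215 : 0.25181056 : 0.44188244 : 0.25847485
Element Bj pattern (n=2): 0.104976 : 0.438048 : 0.456976
Convolve the two distributions (both contribute in 2-u steps):
  M: 0.04783215×0.104976 = 0.005021
  M+2: 0.04783215×0.438048 + 0.25181056×0.104976 = 0.047387
  M+4: 0.04783215×0.456976 + 0.25181056×0.438048 + 0.44188244×0.104976 = 0.178550
  M+6: 0.25181056×0.456976 + 0.44188244×0.438048 + 0.25847485×0.104976 = 0.335771
  M+8: 0.44188244×0.456976 + 0.25847485×0.438048 = 0.315154
  M+10: 0.25847485×0.456976 = 0.118117
Scale to base peak (0.335771) = 100: 1.50 : 14.11 : 53.18 : 100.00 : 93.86 : 35.18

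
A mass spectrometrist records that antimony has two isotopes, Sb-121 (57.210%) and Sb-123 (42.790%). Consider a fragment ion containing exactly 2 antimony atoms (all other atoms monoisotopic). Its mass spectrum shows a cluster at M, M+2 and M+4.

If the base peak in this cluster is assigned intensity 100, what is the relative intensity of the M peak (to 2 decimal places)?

Binomial terms of (0.57210 + 0.42790)^2: M 0.3273, M+2 0.4896, M+4 0.1831 → M+2 is the base peak.
P(M+2) = C(2,1) × 0.57210^1 × 0.42790^1 = 2 × 0.5721 × 0.4279 = 0.489603 (base)
P(M) = C(2,0) × 0.57210^2 × 0.42790^0 = 1 × 0.32729841 × 1.0000 = 0.327298
Relative intensity = 0.327298 / 0.489603 × 100 = 66.85

66.85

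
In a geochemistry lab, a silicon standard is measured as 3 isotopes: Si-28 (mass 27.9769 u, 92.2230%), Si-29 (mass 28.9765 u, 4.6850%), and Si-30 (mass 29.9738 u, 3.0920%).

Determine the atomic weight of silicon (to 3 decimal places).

The abundance-weighted mean is 0.922230 × 27.9769 + 0.046850 × 28.9765 + 0.030920 × 29.9738
= 25.80114 + 1.35755 + 0.92679 = 28.08548 u

28.085 u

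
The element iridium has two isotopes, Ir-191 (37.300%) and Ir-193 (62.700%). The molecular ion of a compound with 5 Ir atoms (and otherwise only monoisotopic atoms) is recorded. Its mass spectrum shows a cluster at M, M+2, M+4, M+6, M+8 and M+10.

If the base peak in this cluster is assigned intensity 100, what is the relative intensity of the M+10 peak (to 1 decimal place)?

28.3

Binomial terms of (0.37300 + 0.62700)^5: M 0.0072, M+2 0.0607, M+4 0.2040, M+6 0.3429, M+8 0.2882, M+10 0.0969 → M+6 is the base peak.
P(M+6) = C(5,3) × 0.37300^2 × 0.62700^3 = 10 × 0.139129 × 0.24649188 = 0.342942 (base)
P(M+10) = C(5,5) × 0.37300^0 × 0.62700^5 = 1 × 1.0000 × 0.09690311 = 0.096903
Relative intensity = 0.096903 / 0.342942 × 100 = 28.3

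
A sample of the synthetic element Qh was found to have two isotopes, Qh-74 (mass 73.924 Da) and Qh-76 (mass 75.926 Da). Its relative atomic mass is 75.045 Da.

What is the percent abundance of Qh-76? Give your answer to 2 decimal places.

55.99%

Let x be the fractional abundance of Qh-74; then Qh-76 has abundance 1 − x.
73.924·x + 75.926·(1 − x) = 75.045
(73.924 − 75.926)·x = 75.045 − 75.926
x = -0.881 / -2.002 = 0.44006 → 44.01% Qh-74, 55.99% Qh-76.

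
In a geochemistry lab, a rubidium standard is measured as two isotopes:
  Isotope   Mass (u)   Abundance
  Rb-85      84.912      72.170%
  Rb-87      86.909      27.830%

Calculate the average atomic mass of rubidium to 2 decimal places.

The abundance-weighted mean is 0.72170 × 84.912 + 0.27830 × 86.909
= 61.2810 + 24.1868 = 85.4678 u

85.47 u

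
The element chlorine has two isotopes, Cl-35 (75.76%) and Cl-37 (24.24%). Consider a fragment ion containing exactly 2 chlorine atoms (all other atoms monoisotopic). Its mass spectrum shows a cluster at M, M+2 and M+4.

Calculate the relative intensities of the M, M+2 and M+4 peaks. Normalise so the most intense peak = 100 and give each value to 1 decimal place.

The 2 Cl atoms are independent, so intensities follow the terms of (0.7576 + 0.2424)^2.
P(M) = 0.7576^2 = 0.573958
P(M+2) = 2 × 0.7576^1 × 0.2424^1 = 0.367284
P(M+4) = 0.2424^2 = 0.058758
The M peak is largest (0.573958); scaling to 100 gives 100.0 : 64.0 : 10.2.

100.0 : 64.0 : 10.2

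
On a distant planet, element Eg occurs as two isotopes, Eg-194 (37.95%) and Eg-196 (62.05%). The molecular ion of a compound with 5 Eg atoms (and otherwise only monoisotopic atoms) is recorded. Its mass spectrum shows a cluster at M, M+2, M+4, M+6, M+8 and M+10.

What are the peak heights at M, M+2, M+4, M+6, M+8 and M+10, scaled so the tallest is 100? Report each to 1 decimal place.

2.3 : 18.7 : 61.2 : 100.0 : 81.8 : 26.7

Expanding (0.3795 + 0.6205)^5:
P(M) = 0.3795^5 = 0.007872
P(M+2) = 5 × 0.3795^4 × 0.6205^1 = 0.064352
P(M+4) = 10 × 0.3795^3 × 0.6205^2 = 0.210435
P(M+6) = 10 × 0.3795^2 × 0.6205^3 = 0.344072
P(M+8) = 5 × 0.3795^1 × 0.6205^4 = 0.281287
P(M+10) = 0.6205^5 = 0.091983
The M+6 peak is largest (0.344072); scaling to 100 gives 2.3 : 18.7 : 61.2 : 100.0 : 81.8 : 26.7.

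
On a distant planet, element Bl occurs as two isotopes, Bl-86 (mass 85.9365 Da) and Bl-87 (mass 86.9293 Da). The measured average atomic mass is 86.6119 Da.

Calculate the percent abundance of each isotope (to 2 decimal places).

Bl-86: 31.97%, Bl-87: 68.03%

Writing the weighted mean with unknown fraction x of Bl-86:
85.9365·x + 86.9293·(1 − x) = 86.6119
(85.9365 − 86.9293)·x = 86.6119 − 86.9293
x = -0.3174 / -0.9928 = 0.31970 → 31.97% Bl-86, 68.03% Bl-87.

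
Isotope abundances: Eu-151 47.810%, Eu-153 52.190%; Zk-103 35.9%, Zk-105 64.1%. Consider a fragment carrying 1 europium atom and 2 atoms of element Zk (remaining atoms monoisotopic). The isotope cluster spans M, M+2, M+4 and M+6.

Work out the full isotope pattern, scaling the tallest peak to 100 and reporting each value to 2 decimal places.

Europium pattern (n=1): 0.4781 : 0.5219
Element Zk pattern (n=2): 0.128881 : 0.460238 : 0.410881
Convolve the two distributions (both contribute in 2-u steps):
  M: 0.4781×0.128881 = 0.061618
  M+2: 0.4781×0.460238 + 0.5219×0.128881 = 0.287303
  M+4: 0.4781×0.410881 + 0.5219×0.460238 = 0.436640
  M+6: 0.5219×0.410881 = 0.214439
Scale to base peak (0.436640) = 100: 14.11 : 65.80 : 100.00 : 49.11

14.11 : 65.80 : 100.00 : 49.11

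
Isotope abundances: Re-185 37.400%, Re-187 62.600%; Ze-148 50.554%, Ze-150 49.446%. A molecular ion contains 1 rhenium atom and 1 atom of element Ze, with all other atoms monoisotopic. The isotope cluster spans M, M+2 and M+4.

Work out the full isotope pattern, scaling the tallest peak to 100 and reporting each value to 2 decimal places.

Rhenium pattern (n=1): 0.3740 : 0.6260
Element Ze pattern (n=1): 0.50554 : 0.49446
Convolve the two distributions (both contribute in 2-u steps):
  M: 0.3740×0.50554 = 0.189072
  M+2: 0.3740×0.49446 + 0.6260×0.50554 = 0.501396
  M+4: 0.6260×0.49446 = 0.309532
Scale to base peak (0.501396) = 100: 37.71 : 100.00 : 61.73

37.71 : 100.00 : 61.73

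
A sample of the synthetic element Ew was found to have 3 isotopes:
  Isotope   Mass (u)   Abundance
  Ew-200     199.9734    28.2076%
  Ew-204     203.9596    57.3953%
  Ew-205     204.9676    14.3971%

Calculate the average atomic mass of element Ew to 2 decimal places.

Average mass = Σ (abundance × isotope mass) = 0.282076 × 199.9734 + 0.573953 × 203.9596 + 0.143971 × 204.9676
= 56.40770 + 117.06322 + 29.50939 = 202.98031 u

202.98 u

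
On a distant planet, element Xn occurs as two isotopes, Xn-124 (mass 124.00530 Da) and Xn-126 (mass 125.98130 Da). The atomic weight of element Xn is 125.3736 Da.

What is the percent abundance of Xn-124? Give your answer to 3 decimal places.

Writing the weighted mean with unknown fraction x of Xn-124:
124.00530·x + 125.98130·(1 − x) = 125.3736
(124.00530 − 125.98130)·x = 125.3736 − 125.98130
x = -0.60770 / -1.97600 = 0.30754 → 30.754% Xn-124, 69.246% Xn-126.

30.754%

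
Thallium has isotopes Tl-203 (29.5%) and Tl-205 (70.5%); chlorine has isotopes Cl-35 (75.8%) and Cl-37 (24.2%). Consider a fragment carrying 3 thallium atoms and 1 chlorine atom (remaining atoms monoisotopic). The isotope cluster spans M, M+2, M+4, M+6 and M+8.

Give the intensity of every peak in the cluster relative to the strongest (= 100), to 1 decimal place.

5.1 : 38.6 : 100.0 : 98.4 : 22.4

Thallium pattern (n=3): 0.02567237 : 0.18405787 : 0.43986713 : 0.35040263
Chlorine pattern (n=1): 0.7580 : 0.2420
Convolve the two distributions (both contribute in 2-u steps):
  M: 0.02567237×0.7580 = 0.019460
  M+2: 0.02567237×0.2420 + 0.18405787×0.7580 = 0.145729
  M+4: 0.18405787×0.2420 + 0.43986713×0.7580 = 0.377961
  M+6: 0.43986713×0.2420 + 0.35040263×0.7580 = 0.372053
  M+8: 0.35040263×0.2420 = 0.084797
Scale to base peak (0.377961) = 100: 5.1 : 38.6 : 100.0 : 98.4 : 22.4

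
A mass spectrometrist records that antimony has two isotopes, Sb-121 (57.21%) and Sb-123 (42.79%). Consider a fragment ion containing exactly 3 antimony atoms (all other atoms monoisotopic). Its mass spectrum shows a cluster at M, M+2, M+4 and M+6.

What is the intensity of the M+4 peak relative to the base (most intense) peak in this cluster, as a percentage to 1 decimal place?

74.8%

Term probabilities: M 0.1872, M+2 0.4202, M+4 0.3143, M+6 0.0783. Base peak = M+2.
P(M+2) = C(3,1) × 0.5721^2 × 0.4279^1 = 3 × 0.32729841 × 0.4279 = 0.420153 (base)
P(M+4) = C(3,2) × 0.5721^1 × 0.4279^2 = 3 × 0.5721 × 0.18309841 = 0.314252
Relative intensity = 0.314252 / 0.420153 × 100 = 74.8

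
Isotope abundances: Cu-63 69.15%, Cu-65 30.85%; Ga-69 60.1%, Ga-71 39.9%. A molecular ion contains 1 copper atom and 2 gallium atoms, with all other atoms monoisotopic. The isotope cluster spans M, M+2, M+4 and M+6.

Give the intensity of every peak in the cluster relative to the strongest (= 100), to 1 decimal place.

56.4 : 100.0 : 58.2 : 11.1

Copper pattern (n=1): 0.6915 : 0.3085
Gallium pattern (n=2): 0.361201 : 0.479598 : 0.159201
Convolve the two distributions (both contribute in 2-u steps):
  M: 0.6915×0.361201 = 0.249770
  M+2: 0.6915×0.479598 + 0.3085×0.361201 = 0.443073
  M+4: 0.6915×0.159201 + 0.3085×0.479598 = 0.258043
  M+6: 0.3085×0.159201 = 0.049114
Scale to base peak (0.443073) = 100: 56.4 : 100.0 : 58.2 : 11.1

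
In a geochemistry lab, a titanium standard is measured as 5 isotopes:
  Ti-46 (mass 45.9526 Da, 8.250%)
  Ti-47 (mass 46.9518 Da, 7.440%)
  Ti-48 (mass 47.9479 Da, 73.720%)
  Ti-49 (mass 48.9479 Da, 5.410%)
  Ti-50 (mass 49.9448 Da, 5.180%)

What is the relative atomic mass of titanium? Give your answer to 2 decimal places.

47.87 Da

Weight each isotope mass by its fractional abundance: 0.08250 × 45.9526 + 0.07440 × 46.9518 + 0.73720 × 47.9479 + 0.05410 × 48.9479 + 0.05180 × 49.9448
= 3.79109 + 3.49321 + 35.34719 + 2.64808 + 2.58714 = 47.86671 Da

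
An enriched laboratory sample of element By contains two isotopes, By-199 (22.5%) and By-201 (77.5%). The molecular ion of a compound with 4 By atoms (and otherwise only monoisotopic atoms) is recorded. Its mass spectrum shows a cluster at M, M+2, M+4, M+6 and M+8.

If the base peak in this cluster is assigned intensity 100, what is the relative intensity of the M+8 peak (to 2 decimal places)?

Term probabilities: M 0.0026, M+2 0.0353, M+4 0.1824, M+6 0.4189, M+8 0.3608. Base peak = M+6.
P(M+6) = C(4,3) × 0.225^1 × 0.775^3 = 4 × 0.2250 × 0.46548438 = 0.418936 (base)
P(M+8) = C(4,4) × 0.225^0 × 0.775^4 = 1 × 1.0000 × 0.36075039 = 0.360750
Relative intensity = 0.360750 / 0.418936 × 100 = 86.11

86.11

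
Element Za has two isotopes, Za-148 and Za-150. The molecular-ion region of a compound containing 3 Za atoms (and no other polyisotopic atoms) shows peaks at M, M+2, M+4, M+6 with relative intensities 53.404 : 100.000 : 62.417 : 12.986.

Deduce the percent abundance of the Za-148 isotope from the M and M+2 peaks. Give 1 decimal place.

Write p for the Za-148 fraction. I(M+2)/I(M) = [C(3,1)·p^2·(1−p)] / p^3 = 3·(1−p)/p = 100.000/53.404 = 1.8725
(1−p)/p = 1.8725/3 = 0.6242  ⇒  p = 1/(1 + 0.6242) = 0.6157
Za-148: 61.6%, Za-150: 38.4%.

61.6%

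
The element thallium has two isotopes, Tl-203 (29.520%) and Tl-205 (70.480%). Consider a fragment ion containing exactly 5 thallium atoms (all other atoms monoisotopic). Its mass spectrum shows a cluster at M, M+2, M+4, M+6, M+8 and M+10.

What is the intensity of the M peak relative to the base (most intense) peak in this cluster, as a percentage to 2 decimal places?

Term probabilities: M 0.0022, M+2 0.0268, M+4 0.1278, M+6 0.3051, M+8 0.3642, M+10 0.1739. Base peak = M+8.
P(M+8) = C(5,4) × 0.29520^1 × 0.70480^4 = 5 × 0.2952 × 0.24675365 = 0.364208 (base)
P(M) = C(5,0) × 0.29520^5 × 0.70480^0 = 1 × 0.00224172 × 1.0000 = 0.002242
Relative intensity = 0.002242 / 0.364208 × 100 = 0.62

0.62%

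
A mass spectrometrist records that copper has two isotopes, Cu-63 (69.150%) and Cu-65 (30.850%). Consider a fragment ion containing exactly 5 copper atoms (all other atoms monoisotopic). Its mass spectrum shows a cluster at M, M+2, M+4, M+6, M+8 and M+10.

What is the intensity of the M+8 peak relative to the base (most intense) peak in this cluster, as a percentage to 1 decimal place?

8.9%

Binomial terms of (0.69150 + 0.30850)^5: M 0.1581, M+2 0.3527, M+4 0.3147, M+6 0.1404, M+8 0.0313, M+10 0.0028 → M+2 is the base peak.
P(M+2) = C(5,1) × 0.69150^4 × 0.30850^1 = 5 × 0.2286487 × 0.3085 = 0.352691 (base)
P(M+8) = C(5,4) × 0.69150^1 × 0.30850^4 = 5 × 0.6915 × 0.00905776 = 0.031317
Relative intensity = 0.031317 / 0.352691 × 100 = 8.9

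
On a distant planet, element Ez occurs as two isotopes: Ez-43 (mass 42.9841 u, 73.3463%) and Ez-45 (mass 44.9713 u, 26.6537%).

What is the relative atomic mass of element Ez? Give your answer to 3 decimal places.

The abundance-weighted mean is 0.733463 × 42.9841 + 0.266537 × 44.9713
= 31.52725 + 11.98652 = 43.51377 u

43.514 u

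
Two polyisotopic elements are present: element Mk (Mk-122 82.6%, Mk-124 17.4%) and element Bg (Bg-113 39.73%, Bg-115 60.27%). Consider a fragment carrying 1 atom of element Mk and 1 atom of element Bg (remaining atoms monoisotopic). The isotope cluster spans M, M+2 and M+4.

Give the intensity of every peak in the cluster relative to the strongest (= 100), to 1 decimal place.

57.9 : 100.0 : 18.5

Element Mk pattern (n=1): 0.8260 : 0.1740
Element Bg pattern (n=1): 0.3973 : 0.6027
Convolve the two distributions (both contribute in 2-u steps):
  M: 0.8260×0.3973 = 0.328170
  M+2: 0.8260×0.6027 + 0.1740×0.3973 = 0.566960
  M+4: 0.1740×0.6027 = 0.104870
Scale to base peak (0.566960) = 100: 57.9 : 100.0 : 18.5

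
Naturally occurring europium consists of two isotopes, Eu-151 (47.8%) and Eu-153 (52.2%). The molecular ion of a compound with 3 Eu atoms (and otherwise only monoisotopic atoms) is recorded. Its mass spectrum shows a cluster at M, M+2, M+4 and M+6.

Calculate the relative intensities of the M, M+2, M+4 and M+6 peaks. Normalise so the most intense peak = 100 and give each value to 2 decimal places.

Expanding (0.478 + 0.522)^3:
P(M) = 0.478^3 = 0.109215
P(M+2) = 3 × 0.478^2 × 0.522^1 = 0.357806
P(M+4) = 3 × 0.478^1 × 0.522^2 = 0.390742
P(M+6) = 0.522^3 = 0.142237
The M+4 peak is largest (0.390742); scaling to 100 gives 27.95 : 91.57 : 100.00 : 36.40.

27.95 : 91.57 : 100.00 : 36.40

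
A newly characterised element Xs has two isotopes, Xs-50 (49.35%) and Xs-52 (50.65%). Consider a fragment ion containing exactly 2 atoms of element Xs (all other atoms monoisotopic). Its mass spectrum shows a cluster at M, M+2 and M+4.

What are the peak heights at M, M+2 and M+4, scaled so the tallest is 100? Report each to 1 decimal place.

Each Xs atom is independently Xs-50 (p = 0.4935) or Xs-52 (q = 0.5065); the cluster is the binomial expansion (p + q)^2.
P(M) = 0.4935^2 = 0.243542
P(M+2) = 2 × 0.4935^1 × 0.5065^1 = 0.499915
P(M+4) = 0.5065^2 = 0.256542
The M+2 peak is largest (0.499915); scaling to 100 gives 48.7 : 100.0 : 51.3.

48.7 : 100.0 : 51.3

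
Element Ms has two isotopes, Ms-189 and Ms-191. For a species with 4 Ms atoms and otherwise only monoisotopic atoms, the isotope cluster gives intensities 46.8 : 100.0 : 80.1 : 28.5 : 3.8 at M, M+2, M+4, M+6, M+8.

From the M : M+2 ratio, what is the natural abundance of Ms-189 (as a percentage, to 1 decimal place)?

65.2%

Let p = fractional abundance of Ms-189. I(M+2)/I(M) = [C(4,1)·p^3·(1−p)] / p^4 = 4·(1−p)/p = 100.0/46.8 = 2.1368
(1−p)/p = 2.1368/4 = 0.5342  ⇒  p = 1/(1 + 0.5342) = 0.6518
Ms-189: 65.2%, Ms-191: 34.8%.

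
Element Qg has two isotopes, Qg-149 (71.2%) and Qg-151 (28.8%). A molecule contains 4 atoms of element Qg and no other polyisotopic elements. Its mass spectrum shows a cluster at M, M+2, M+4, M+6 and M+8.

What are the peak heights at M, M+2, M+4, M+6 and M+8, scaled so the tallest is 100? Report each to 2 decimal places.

The 4 Qg atoms are independent, so intensities follow the terms of (0.712 + 0.288)^4.
P(M) = 0.712^4 = 0.256992
P(M+2) = 4 × 0.712^3 × 0.288^1 = 0.415808
P(M+4) = 6 × 0.712^2 × 0.288^2 = 0.252288
P(M+6) = 4 × 0.712^1 × 0.288^3 = 0.068033
P(M+8) = 0.288^4 = 0.006880
The M+2 peak is largest (0.415808); scaling to 100 gives 61.81 : 100.00 : 60.67 : 16.36 : 1.65.

61.81 : 100.00 : 60.67 : 16.36 : 1.65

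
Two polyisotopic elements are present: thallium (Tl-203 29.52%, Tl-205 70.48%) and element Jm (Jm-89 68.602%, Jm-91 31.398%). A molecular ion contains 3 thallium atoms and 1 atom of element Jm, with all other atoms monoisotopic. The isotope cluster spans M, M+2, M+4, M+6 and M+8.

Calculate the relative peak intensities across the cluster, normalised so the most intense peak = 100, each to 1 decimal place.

Thallium pattern (n=3): 0.02572463 : 0.18425524 : 0.43991564 : 0.35010449
Element Jm pattern (n=1): 0.68602 : 0.31398
Convolve the two distributions (both contribute in 2-u steps):
  M: 0.02572463×0.68602 = 0.017648
  M+2: 0.02572463×0.31398 + 0.18425524×0.68602 = 0.134480
  M+4: 0.18425524×0.31398 + 0.43991564×0.68602 = 0.359643
  M+6: 0.43991564×0.31398 + 0.35010449×0.68602 = 0.378303
  M+8: 0.35010449×0.31398 = 0.109926
Scale to base peak (0.378303) = 100: 4.7 : 35.5 : 95.1 : 100.0 : 29.1

4.7 : 35.5 : 95.1 : 100.0 : 29.1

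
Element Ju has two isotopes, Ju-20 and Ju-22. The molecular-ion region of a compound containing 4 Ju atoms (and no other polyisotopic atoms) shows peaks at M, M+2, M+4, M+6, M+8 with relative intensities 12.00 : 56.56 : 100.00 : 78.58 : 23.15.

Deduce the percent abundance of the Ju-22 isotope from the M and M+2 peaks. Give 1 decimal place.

If p is the fraction of Ju that is Ju-20, then I(M+2)/I(M) = [C(4,1)·p^3·(1−p)] / p^4 = 4·(1−p)/p = 56.56/12.00 = 4.7133
(1−p)/p = 4.7133/4 = 1.1783  ⇒  p = 1/(1 + 1.1783) = 0.4591
Ju-20: 45.9%, Ju-22: 54.1%.

54.1%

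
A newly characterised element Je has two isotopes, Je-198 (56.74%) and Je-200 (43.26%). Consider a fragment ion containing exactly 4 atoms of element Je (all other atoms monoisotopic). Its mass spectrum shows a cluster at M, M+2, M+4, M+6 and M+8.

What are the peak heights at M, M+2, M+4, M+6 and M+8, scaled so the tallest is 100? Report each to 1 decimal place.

Each Je atom is independently Je-198 (p = 0.5674) or Je-200 (q = 0.4326); the cluster is the binomial expansion (p + q)^4.
P(M) = 0.5674^4 = 0.103647
P(M+2) = 4 × 0.5674^3 × 0.4326^1 = 0.316093
P(M+4) = 6 × 0.5674^2 × 0.4326^2 = 0.361496
P(M+6) = 4 × 0.5674^1 × 0.4326^3 = 0.183742
P(M+8) = 0.4326^4 = 0.035022
The M+4 peak is largest (0.361496); scaling to 100 gives 28.7 : 87.4 : 100.0 : 50.8 : 9.7.

28.7 : 87.4 : 100.0 : 50.8 : 9.7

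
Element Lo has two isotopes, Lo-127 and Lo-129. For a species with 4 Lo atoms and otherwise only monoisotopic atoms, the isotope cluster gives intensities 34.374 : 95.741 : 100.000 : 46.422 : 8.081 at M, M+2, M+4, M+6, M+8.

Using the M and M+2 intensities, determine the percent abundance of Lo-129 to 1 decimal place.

Write p for the Lo-127 fraction. I(M+2)/I(M) = [C(4,1)·p^3·(1−p)] / p^4 = 4·(1−p)/p = 95.741/34.374 = 2.7853
(1−p)/p = 2.7853/4 = 0.6963  ⇒  p = 1/(1 + 0.6963) = 0.5895
Lo-127: 59.0%, Lo-129: 41.0%.

41.0%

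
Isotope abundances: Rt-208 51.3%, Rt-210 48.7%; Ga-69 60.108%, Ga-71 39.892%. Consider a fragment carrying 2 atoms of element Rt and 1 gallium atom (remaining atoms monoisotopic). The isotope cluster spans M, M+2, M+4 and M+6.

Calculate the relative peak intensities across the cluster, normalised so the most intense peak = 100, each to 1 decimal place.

39.0 : 100.0 : 84.3 : 23.3

Element Rt pattern (n=2): 0.263169 : 0.499662 : 0.237169
Gallium pattern (n=1): 0.60108 : 0.39892
Convolve the two distributions (both contribute in 2-u steps):
  M: 0.263169×0.60108 = 0.158186
  M+2: 0.263169×0.39892 + 0.499662×0.60108 = 0.405320
  M+4: 0.499662×0.39892 + 0.237169×0.60108 = 0.341883
  M+6: 0.237169×0.39892 = 0.094611
Scale to base peak (0.405320) = 100: 39.0 : 100.0 : 84.3 : 23.3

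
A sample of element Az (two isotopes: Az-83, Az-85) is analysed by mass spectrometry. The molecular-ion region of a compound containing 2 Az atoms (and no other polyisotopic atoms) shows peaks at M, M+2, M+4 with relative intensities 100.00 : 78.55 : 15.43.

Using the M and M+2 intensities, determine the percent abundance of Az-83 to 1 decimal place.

71.8%

If p is the fraction of Az that is Az-83, then I(M+2)/I(M) = [C(2,1)·p^1·(1−p)] / p^2 = 2·(1−p)/p = 78.55/100.00 = 0.7855
(1−p)/p = 0.7855/2 = 0.3927  ⇒  p = 1/(1 + 0.3927) = 0.7180
Az-83: 71.8%, Az-85: 28.2%.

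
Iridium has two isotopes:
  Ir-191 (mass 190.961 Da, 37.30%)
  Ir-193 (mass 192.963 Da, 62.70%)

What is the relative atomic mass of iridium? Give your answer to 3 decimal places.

Ar = Σ fᵢ·mᵢ = 0.3730 × 190.961 + 0.6270 × 192.963
= 71.2285 + 120.9878 = 192.2163 Da

192.216 Da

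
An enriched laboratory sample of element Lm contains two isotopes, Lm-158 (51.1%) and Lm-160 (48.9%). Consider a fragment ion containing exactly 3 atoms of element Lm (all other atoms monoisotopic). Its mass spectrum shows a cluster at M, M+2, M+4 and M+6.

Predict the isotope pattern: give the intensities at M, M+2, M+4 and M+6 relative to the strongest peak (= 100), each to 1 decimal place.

34.8 : 100.0 : 95.7 : 30.5

Each Lm atom is independently Lm-158 (p = 0.511) or Lm-160 (q = 0.489); the cluster is the binomial expansion (p + q)^3.
P(M) = 0.511^3 = 0.133433
P(M+2) = 3 × 0.511^2 × 0.489^1 = 0.383065
P(M+4) = 3 × 0.511^1 × 0.489^2 = 0.366572
P(M+6) = 0.489^3 = 0.116930
The M+2 peak is largest (0.383065); scaling to 100 gives 34.8 : 100.0 : 95.7 : 30.5.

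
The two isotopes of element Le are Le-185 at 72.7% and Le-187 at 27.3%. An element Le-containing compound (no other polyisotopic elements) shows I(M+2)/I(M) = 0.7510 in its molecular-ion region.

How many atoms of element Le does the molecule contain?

2

For n independent Le atoms, I(M+2)/I(M) = n · (abundance Le-187) / (abundance Le-185) = n · 0.273/0.727.
n = 0.7510 × 0.727/0.273 = 2.00 ≈ 2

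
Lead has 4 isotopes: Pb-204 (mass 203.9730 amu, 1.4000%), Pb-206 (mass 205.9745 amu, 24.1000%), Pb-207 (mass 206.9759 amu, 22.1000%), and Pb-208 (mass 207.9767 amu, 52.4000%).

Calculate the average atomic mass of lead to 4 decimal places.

207.2169 amu

Ar = Σ fᵢ·mᵢ = 0.014000 × 203.9730 + 0.241000 × 205.9745 + 0.221000 × 206.9759 + 0.524000 × 207.9767
= 2.85562 + 49.63985 + 45.74167 + 108.97979 = 207.21693 amu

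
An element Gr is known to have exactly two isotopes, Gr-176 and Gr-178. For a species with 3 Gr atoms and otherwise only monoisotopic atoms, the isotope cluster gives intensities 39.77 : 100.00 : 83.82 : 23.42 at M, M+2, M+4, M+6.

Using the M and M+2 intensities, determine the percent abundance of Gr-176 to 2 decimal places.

If p is the fraction of Gr that is Gr-176, then I(M+2)/I(M) = [C(3,1)·p^2·(1−p)] / p^3 = 3·(1−p)/p = 100.00/39.77 = 2.5145
(1−p)/p = 2.5145/3 = 0.8382  ⇒  p = 1/(1 + 0.8382) = 0.5440
Gr-176: 54.40%, Gr-178: 45.60%.

54.40%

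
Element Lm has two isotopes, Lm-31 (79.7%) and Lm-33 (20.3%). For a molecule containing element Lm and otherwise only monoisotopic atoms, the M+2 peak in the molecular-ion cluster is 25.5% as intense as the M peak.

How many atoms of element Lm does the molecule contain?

1

With n Lm atoms, P(M+2)/P(M) = C(n,1)·p^(n−1)q / p^n = n·q/p = n · 0.203/0.797.
n = 0.255 × 0.797/0.203 = 1.00 ≈ 1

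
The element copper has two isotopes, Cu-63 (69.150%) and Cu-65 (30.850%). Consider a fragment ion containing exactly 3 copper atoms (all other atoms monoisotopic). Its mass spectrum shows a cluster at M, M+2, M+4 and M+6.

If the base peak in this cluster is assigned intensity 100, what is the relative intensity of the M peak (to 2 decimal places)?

74.72

Binomial terms of (0.69150 + 0.30850)^3: M 0.3307, M+2 0.4425, M+4 0.1974, M+6 0.0294 → M+2 is the base peak.
P(M+2) = C(3,1) × 0.69150^2 × 0.30850^1 = 3 × 0.47817225 × 0.3085 = 0.442548 (base)
P(M) = C(3,0) × 0.69150^3 × 0.30850^0 = 1 × 0.33065611 × 1.0000 = 0.330656
Relative intensity = 0.330656 / 0.442548 × 100 = 74.72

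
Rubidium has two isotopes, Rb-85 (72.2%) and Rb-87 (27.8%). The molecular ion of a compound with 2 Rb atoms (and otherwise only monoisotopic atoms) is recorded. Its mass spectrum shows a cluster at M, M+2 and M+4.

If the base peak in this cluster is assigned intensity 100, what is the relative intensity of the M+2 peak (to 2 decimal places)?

Term probabilities: M 0.5213, M+2 0.4014, M+4 0.0773. Base peak = M.
P(M) = C(2,0) × 0.722^2 × 0.278^0 = 1 × 0.521284 × 1.0000 = 0.521284 (base)
P(M+2) = C(2,1) × 0.722^1 × 0.278^1 = 2 × 0.7220 × 0.2780 = 0.401432
Relative intensity = 0.401432 / 0.521284 × 100 = 77.01

77.01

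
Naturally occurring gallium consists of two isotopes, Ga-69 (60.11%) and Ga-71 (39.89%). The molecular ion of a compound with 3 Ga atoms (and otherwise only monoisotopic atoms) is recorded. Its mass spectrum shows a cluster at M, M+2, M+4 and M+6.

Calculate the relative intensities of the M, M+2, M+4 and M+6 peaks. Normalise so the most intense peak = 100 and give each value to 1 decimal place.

50.2 : 100.0 : 66.4 : 14.7

The 3 Ga atoms are independent, so intensities follow the terms of (0.6011 + 0.3989)^3.
P(M) = 0.6011^3 = 0.217190
P(M+2) = 3 × 0.6011^2 × 0.3989^1 = 0.432393
P(M+4) = 3 × 0.6011^1 × 0.3989^2 = 0.286943
P(M+6) = 0.3989^3 = 0.063473
The M+2 peak is largest (0.432393); scaling to 100 gives 50.2 : 100.0 : 66.4 : 14.7.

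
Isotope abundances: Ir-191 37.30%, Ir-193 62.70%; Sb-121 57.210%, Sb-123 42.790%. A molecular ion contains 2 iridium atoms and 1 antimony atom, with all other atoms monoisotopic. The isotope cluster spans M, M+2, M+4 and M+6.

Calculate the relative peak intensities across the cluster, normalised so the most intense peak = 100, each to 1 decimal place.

Iridium pattern (n=2): 0.139129 : 0.467742 : 0.393129
Antimony pattern (n=1): 0.5721 : 0.4279
Convolve the two distributions (both contribute in 2-u steps):
  M: 0.139129×0.5721 = 0.079596
  M+2: 0.139129×0.4279 + 0.467742×0.5721 = 0.327128
  M+4: 0.467742×0.4279 + 0.393129×0.5721 = 0.425056
  M+6: 0.393129×0.4279 = 0.168220
Scale to base peak (0.425056) = 100: 18.7 : 77.0 : 100.0 : 39.6

18.7 : 77.0 : 100.0 : 39.6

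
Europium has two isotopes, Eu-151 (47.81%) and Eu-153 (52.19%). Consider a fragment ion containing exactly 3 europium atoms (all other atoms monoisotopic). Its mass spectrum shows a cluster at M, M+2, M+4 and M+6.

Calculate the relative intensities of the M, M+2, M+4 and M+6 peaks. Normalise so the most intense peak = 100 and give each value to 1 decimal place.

Each Eu atom is independently Eu-151 (p = 0.4781) or Eu-153 (q = 0.5219); the cluster is the binomial expansion (p + q)^3.
P(M) = 0.4781^3 = 0.109284
P(M+2) = 3 × 0.4781^2 × 0.5219^1 = 0.357887
P(M+4) = 3 × 0.4781^1 × 0.5219^2 = 0.390674
P(M+6) = 0.5219^3 = 0.142155
The M+4 peak is largest (0.390674); scaling to 100 gives 28.0 : 91.6 : 100.0 : 36.4.

28.0 : 91.6 : 100.0 : 36.4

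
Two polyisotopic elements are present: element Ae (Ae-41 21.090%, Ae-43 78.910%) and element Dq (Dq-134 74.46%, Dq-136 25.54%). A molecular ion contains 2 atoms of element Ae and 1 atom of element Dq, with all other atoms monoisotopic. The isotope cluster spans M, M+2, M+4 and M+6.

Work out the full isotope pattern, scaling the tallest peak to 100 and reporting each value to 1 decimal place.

6.0 : 47.2 : 100.0 : 29.0

Element Ae pattern (n=2): 0.04447881 : 0.33284238 : 0.62267881
Element Dq pattern (n=1): 0.7446 : 0.2554
Convolve the two distributions (both contribute in 2-u steps):
  M: 0.04447881×0.7446 = 0.033119
  M+2: 0.04447881×0.2554 + 0.33284238×0.7446 = 0.259194
  M+4: 0.33284238×0.2554 + 0.62267881×0.7446 = 0.548655
  M+6: 0.62267881×0.2554 = 0.159032
Scale to base peak (0.548655) = 100: 6.0 : 47.2 : 100.0 : 29.0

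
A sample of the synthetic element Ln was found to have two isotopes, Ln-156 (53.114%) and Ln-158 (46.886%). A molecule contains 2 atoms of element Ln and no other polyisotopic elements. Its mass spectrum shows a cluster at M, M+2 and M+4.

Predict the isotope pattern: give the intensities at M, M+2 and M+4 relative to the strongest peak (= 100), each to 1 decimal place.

56.6 : 100.0 : 44.1

Expanding (0.53114 + 0.46886)^2:
P(M) = 0.53114^2 = 0.282110
P(M+2) = 2 × 0.53114^1 × 0.46886^1 = 0.498061
P(M+4) = 0.46886^2 = 0.219830
The M+2 peak is largest (0.498061); scaling to 100 gives 56.6 : 100.0 : 44.1.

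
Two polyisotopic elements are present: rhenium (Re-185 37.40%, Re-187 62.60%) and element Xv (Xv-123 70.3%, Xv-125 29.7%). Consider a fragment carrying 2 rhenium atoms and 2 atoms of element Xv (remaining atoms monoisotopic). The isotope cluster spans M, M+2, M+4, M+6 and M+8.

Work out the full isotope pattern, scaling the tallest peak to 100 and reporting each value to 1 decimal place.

17.2 : 72.2 : 100.0 : 51.0 : 8.6

Rhenium pattern (n=2): 0.139876 : 0.468248 : 0.391876
Element Xv pattern (n=2): 0.494209 : 0.417582 : 0.088209
Convolve the two distributions (both contribute in 2-u steps):
  M: 0.139876×0.494209 = 0.069128
  M+2: 0.139876×0.417582 + 0.468248×0.494209 = 0.289822
  M+4: 0.139876×0.088209 + 0.468248×0.417582 + 0.391876×0.494209 = 0.401539
  M+6: 0.468248×0.088209 + 0.391876×0.417582 = 0.204944
  M+8: 0.391876×0.088209 = 0.034567
Scale to base peak (0.401539) = 100: 17.2 : 72.2 : 100.0 : 51.0 : 8.6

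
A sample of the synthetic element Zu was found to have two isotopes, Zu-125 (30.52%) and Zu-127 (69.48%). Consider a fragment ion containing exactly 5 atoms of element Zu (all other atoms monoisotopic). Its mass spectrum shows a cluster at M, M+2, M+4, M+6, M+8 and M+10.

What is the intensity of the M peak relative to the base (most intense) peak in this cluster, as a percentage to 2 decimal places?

(0.3052 + 0.6948)^5 gives M 0.0026, M+2 0.0301, M+4 0.1372, M+6 0.3124, M+8 0.3556, M+10 0.1619; the largest is M+8.
P(M+8) = C(5,4) × 0.3052^1 × 0.6948^4 = 5 × 0.3052 × 0.2330447 = 0.355626 (base)
P(M) = C(5,0) × 0.3052^5 × 0.6948^0 = 1 × 0.00264803 × 1.0000 = 0.002648
Relative intensity = 0.002648 / 0.355626 × 100 = 0.74

0.74%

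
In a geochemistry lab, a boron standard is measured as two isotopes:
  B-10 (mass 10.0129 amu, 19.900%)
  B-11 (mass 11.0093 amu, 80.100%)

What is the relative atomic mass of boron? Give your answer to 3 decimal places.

Ar = Σ fᵢ·mᵢ = 0.19900 × 10.0129 + 0.80100 × 11.0093
= 1.99257 + 8.81845 = 10.81102 amu

10.811 amu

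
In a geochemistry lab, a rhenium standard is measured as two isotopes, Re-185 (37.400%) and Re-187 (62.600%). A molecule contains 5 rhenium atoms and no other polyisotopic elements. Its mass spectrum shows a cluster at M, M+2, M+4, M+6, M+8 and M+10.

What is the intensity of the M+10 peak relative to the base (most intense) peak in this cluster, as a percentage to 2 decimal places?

(0.37400 + 0.62600)^5 gives M 0.0073, M+2 0.0612, M+4 0.2050, M+6 0.3431, M+8 0.2872, M+10 0.0961; the largest is M+6.
P(M+6) = C(5,3) × 0.37400^2 × 0.62600^3 = 10 × 0.139876 × 0.24531438 = 0.343136 (base)
P(M+10) = C(5,5) × 0.37400^0 × 0.62600^5 = 1 × 1.0000 × 0.09613282 = 0.096133
Relative intensity = 0.096133 / 0.343136 × 100 = 28.02

28.02%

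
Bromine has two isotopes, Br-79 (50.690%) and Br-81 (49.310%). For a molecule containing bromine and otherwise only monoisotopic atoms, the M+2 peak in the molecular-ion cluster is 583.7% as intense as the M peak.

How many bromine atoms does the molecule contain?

For n independent Br atoms, I(M+2)/I(M) = n · (abundance Br-81) / (abundance Br-79) = n · 0.49310/0.50690.
n = 5.837 × 0.50690/0.49310 = 6.00 ≈ 6

6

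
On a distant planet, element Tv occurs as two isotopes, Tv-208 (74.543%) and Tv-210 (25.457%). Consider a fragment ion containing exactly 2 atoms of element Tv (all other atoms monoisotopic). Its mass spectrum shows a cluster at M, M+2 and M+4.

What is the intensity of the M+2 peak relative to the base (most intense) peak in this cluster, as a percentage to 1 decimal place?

68.3%

Binomial terms of (0.74543 + 0.25457)^2: M 0.5557, M+2 0.3795, M+4 0.0648 → M is the base peak.
P(M) = C(2,0) × 0.74543^2 × 0.25457^0 = 1 × 0.55566588 × 1.0000 = 0.555666 (base)
P(M+2) = C(2,1) × 0.74543^1 × 0.25457^1 = 2 × 0.74543 × 0.25457 = 0.379528
Relative intensity = 0.379528 / 0.555666 × 100 = 68.3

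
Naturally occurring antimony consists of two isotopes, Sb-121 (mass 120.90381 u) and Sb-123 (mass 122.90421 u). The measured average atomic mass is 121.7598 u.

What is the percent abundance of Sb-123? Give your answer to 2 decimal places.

42.79%

With x = fraction of Sb-121 (so Sb-123 is 1 − x):
120.90381·x + 122.90421·(1 − x) = 121.7598
(120.90381 − 122.90421)·x = 121.7598 − 122.90421
x = -1.14441 / -2.00040 = 0.57209 → 57.21% Sb-121, 42.79% Sb-123.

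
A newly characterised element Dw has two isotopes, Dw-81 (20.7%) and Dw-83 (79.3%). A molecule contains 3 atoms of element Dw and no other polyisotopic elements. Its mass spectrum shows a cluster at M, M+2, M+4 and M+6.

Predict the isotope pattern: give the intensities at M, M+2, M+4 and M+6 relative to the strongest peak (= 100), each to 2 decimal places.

1.78 : 20.44 : 78.31 : 100.00

Each Dw atom is independently Dw-81 (p = 0.207) or Dw-83 (q = 0.793); the cluster is the binomial expansion (p + q)^3.
P(M) = 0.207^3 = 0.008870
P(M+2) = 3 × 0.207^2 × 0.793^1 = 0.101938
P(M+4) = 3 × 0.207^1 × 0.793^2 = 0.390515
P(M+6) = 0.793^3 = 0.498677
The M+6 peak is largest (0.498677); scaling to 100 gives 1.78 : 20.44 : 78.31 : 100.00.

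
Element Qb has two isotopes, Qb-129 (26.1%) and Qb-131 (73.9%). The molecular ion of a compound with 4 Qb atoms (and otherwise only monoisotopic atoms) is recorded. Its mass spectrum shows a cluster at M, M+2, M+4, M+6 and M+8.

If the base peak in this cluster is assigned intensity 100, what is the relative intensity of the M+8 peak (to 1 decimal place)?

70.8

Binomial terms of (0.261 + 0.739)^4: M 0.0046, M+2 0.0526, M+4 0.2232, M+6 0.4213, M+8 0.2982 → M+6 is the base peak.
P(M+6) = C(4,3) × 0.261^1 × 0.739^3 = 4 × 0.2610 × 0.40358342 = 0.421341 (base)
P(M+8) = C(4,4) × 0.261^0 × 0.739^4 = 1 × 1.0000 × 0.29824815 = 0.298248
Relative intensity = 0.298248 / 0.421341 × 100 = 70.8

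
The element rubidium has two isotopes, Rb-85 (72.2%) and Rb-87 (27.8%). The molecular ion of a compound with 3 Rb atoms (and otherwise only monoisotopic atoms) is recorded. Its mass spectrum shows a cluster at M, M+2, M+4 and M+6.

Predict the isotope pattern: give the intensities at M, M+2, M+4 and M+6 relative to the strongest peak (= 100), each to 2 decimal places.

86.57 : 100.00 : 38.50 : 4.94

Each Rb atom is independently Rb-85 (p = 0.722) or Rb-87 (q = 0.278); the cluster is the binomial expansion (p + q)^3.
P(M) = 0.722^3 = 0.376367
P(M+2) = 3 × 0.722^2 × 0.278^1 = 0.434751
P(M+4) = 3 × 0.722^1 × 0.278^2 = 0.167397
P(M+6) = 0.278^3 = 0.021485
The M+2 peak is largest (0.434751); scaling to 100 gives 86.57 : 100.00 : 38.50 : 4.94.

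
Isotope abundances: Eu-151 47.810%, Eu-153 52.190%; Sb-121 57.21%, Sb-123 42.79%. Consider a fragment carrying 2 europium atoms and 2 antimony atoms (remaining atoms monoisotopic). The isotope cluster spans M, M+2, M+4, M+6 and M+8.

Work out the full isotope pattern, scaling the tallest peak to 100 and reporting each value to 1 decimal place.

Europium pattern (n=2): 0.22857961 : 0.49904078 : 0.27237961
Antimony pattern (n=2): 0.32729841 : 0.48960318 : 0.18309841
Convolve the two distributions (both contribute in 2-u steps):
  M: 0.22857961×0.32729841 = 0.074814
  M+2: 0.22857961×0.48960318 + 0.49904078×0.32729841 = 0.275249
  M+4: 0.22857961×0.18309841 + 0.49904078×0.48960318 + 0.27237961×0.32729841 = 0.375334
  M+6: 0.49904078×0.18309841 + 0.27237961×0.48960318 = 0.224731
  M+8: 0.27237961×0.18309841 = 0.049872
Scale to base peak (0.375334) = 100: 19.9 : 73.3 : 100.0 : 59.9 : 13.3

19.9 : 73.3 : 100.0 : 59.9 : 13.3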